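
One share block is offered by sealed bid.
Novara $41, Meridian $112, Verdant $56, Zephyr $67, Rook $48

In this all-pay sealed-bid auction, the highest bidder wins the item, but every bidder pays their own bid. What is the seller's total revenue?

Total revenue: $324

Bids ranked: 112 (Meridian) > 67 (Zephyr) > 56 (Verdant) > 48 (Rook) > 41 (Novara)
Every bidder forfeits their bid regardless of winning.
Revenue = 41 + 112 + 56 + 67 + 48 = $324.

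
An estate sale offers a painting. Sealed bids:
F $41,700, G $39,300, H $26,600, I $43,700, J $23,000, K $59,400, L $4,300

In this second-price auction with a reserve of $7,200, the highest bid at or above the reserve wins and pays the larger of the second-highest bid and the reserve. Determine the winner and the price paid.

K pays $43,700

Rule: the highest bid at or above the reserve wins and pays the larger of the second-highest bid and the reserve.
Bids ranked: 59,400 (K) > 43,700 (I) > 41,700 (F) > 39,300 (G) > 26,600 (H) > 23,000 (J) > …
K has the top bid at or above the reserve ($59,400).
Second-highest bid $43,700 exceeds the reserve $7,200 → payment $43,700.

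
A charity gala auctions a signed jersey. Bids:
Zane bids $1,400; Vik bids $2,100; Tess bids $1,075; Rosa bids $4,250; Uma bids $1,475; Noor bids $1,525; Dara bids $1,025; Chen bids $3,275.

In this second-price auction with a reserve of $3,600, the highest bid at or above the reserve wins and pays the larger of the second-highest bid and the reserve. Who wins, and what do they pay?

Second-price auction with a reserve of $3,600: the highest bid at or above the reserve wins and pays the larger of the second-highest bid and the reserve.
Bids in order: 4,250 (Rosa) > 3,275 (Chen) > 2,100 (Vik) > 1,525 (Noor) > 1,475 (Uma) > 1,400 (Zane) > …
Highest eligible bid: Rosa at $4,250.
max(second-highest $3,275, reserve $3,600) = $3,600.

Rosa pays $3,600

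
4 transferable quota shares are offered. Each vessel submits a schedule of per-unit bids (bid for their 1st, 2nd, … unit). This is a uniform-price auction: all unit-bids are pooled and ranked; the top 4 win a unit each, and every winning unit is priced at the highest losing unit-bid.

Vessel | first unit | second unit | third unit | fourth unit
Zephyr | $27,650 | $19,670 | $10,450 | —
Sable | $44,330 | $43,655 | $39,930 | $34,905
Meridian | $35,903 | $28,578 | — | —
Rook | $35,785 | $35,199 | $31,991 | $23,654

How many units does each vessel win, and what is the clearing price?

Meridian 1, Sable 3; clearing price $35,785

Pooled unit-bids ranked (top 4): 44,330 (Sable-1), 43,655 (Sable-2), 39,930 (Sable-3), 35,903 (Meridian-1)
The (k+1)-th unit-bid is $35,785.
Allocation: Meridian 1, Sable 3.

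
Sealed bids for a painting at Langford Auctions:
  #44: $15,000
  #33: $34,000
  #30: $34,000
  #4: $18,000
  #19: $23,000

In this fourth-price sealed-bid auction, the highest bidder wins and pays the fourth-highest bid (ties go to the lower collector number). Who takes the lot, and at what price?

#30 pays $18,000

Sorting bids: 34,000 (#30) > 34,000 (#33) > 23,000 (#19) > 18,000 (#4) > 15,000 (#44)
#30 and #33 tie at $34,000; tie-break gives it to #30.
#30 is highest; pays the fourth-highest bid, $18,000.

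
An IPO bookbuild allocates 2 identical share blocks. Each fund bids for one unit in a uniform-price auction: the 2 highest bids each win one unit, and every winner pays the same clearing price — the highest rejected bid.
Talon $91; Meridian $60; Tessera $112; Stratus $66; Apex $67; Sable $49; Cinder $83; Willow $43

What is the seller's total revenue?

Bids ranked high→low: 112 (Tessera), 91 (Talon), 83 (Cinder), 67 (Apex), …
Top 2: Tessera, Talon.
Highest unsuccessful bid: $83 → clearing price.
Total revenue = 2 × $83 = $166.

Total revenue: $166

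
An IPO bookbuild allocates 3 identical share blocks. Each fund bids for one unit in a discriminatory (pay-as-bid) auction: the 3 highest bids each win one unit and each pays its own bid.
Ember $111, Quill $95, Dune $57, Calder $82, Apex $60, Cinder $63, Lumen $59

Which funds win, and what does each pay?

Ember $111, Quill $95, Calder $82

Bids ranked high→low: 111 (Ember), 95 (Quill), 82 (Calder), 63 (Cinder), 60 (Apex), …
Winners (3 units): Ember, Quill, Calder.
Each winner pays its own bid: Ember $111, Quill $95, Calder $82.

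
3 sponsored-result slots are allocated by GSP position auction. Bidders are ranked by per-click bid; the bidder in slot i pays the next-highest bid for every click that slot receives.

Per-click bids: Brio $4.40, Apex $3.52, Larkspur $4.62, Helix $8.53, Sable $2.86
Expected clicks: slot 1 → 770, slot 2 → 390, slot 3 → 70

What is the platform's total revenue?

Sorting advertisers: $8.53 (Helix) > $4.62 (Larkspur) > $4.40 (Brio) > $3.52 (Apex) > …
Slot 1: Helix pays $4.62 × 770 = $3557.40
Slot 2: Larkspur pays $4.40 × 390 = $1716.00
Slot 3: Brio pays $3.52 × 70 = $246.40
Total = $5519.80

Total revenue: $5519.80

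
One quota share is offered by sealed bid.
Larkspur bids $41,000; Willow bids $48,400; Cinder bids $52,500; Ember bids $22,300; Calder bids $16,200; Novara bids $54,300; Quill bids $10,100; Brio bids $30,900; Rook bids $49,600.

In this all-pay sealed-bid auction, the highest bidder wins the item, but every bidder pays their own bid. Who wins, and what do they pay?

All-pay sealed-bid auction: the highest bidder wins the item, but every bidder pays their own bid.
Bids ranked: 54,300 (Novara) > 52,500 (Cinder) > 49,600 (Rook) > 48,400 (Willow) > 41,000 (Larkspur) > 30,900 (Brio) > …
Novara wins with the top bid; all bids are sunk regardless.

Novara pays $54,300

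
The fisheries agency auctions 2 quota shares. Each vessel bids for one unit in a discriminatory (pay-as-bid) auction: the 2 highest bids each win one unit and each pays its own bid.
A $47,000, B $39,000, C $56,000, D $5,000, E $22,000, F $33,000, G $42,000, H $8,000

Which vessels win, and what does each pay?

Ordering the bids: 56,000 (C), 47,000 (A), 42,000 (G), 39,000 (B), …
The 2 highest are C, A.
Each winner pays its own bid: C $56,000, A $47,000.

C $56,000, A $47,000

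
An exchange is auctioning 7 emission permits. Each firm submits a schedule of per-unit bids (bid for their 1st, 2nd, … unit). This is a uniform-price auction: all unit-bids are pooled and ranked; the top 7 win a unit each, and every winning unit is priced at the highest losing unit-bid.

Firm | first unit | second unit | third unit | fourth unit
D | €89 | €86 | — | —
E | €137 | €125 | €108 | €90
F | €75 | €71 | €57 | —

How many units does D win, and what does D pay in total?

Pooled unit-bids ranked (top 7): 137 (E-1), 125 (E-2), 108 (E-3), 90 (E-4), 89 (D-1), 86 (D-2), 75 (F-1)
The (k+1)-th unit-bid is €71.
D wins 2 unit(s) at €71 each.

D: 2 units, pays €142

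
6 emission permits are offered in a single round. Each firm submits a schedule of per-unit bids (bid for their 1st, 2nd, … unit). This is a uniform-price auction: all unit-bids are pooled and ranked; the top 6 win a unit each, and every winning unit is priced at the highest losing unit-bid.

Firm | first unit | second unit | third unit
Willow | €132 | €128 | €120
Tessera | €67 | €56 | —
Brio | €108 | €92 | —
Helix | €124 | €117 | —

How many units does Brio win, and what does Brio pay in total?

Brio: 1 unit, pays €92

Merging the schedules and taking the best 6: 132 (Willow-1), 128 (Willow-2), 124 (Helix-1), 120 (Willow-3), 117 (Helix-2), 108 (Brio-1)
First bid not allocated: €92.
Brio wins 1 unit(s) at €92 each.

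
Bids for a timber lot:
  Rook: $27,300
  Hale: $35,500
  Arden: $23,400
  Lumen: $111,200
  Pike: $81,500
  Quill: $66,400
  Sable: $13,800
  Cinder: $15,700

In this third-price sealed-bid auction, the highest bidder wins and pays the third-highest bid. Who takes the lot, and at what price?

Lumen pays $66,400

Bids in order: 111,200 (Lumen) > 81,500 (Pike) > 66,400 (Quill) > 35,500 (Hale) > 27,300 (Rook) > 23,400 (Arden) > …
Lumen is highest; pays the third-highest bid, $66,400.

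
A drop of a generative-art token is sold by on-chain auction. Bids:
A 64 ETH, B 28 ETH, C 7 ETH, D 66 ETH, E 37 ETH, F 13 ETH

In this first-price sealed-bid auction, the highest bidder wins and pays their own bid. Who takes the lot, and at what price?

Sorting bids: 66 (D) > 64 (A) > 37 (E) > 28 (B) > 13 (F) > 7 (C)
First-price: D pays what they bid, 66 ETH.

D pays 66 ETH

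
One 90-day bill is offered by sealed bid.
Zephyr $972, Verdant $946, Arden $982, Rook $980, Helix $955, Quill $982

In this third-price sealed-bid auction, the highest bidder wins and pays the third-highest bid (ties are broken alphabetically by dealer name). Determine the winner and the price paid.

Arden pays $980

Third-price sealed-bid auction: the highest bidder wins and pays the third-highest bid.
Bids ranked: 982 (Arden) > 982 (Quill) > 980 (Rook) > 972 (Zephyr) > 955 (Helix) > 946 (Verdant)
Tie at $982 → Arden wins by tie-break.
Arden wins; payment is bid #3 in the ranking = $980.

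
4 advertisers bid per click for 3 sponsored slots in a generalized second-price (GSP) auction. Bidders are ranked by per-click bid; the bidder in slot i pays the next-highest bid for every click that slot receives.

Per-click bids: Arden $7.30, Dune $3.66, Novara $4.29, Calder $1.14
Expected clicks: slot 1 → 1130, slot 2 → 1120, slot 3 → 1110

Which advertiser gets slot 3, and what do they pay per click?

Dune; $1.14 per click

Per-click bids in order: $7.30 (Arden) > $4.29 (Novara) > $3.66 (Dune) > $1.14 (Calder)
Slot 3 goes to the third-ranked bidder, Dune, who pays the next bid down: $1.14/click.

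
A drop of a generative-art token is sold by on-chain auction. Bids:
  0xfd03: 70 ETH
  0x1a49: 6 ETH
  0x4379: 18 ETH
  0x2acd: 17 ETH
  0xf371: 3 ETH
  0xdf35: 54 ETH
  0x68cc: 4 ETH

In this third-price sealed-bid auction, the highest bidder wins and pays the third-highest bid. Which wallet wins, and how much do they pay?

Rule: the highest bidder wins and pays the third-highest bid.
Bids in order: 70 (0xfd03) > 54 (0xdf35) > 18 (0x4379) > 17 (0x2acd) > 6 (0x1a49) > 4 (0x68cc) > …
0xfd03 is highest; pays the third-highest bid, 18 ETH.

0xfd03 pays 18 ETH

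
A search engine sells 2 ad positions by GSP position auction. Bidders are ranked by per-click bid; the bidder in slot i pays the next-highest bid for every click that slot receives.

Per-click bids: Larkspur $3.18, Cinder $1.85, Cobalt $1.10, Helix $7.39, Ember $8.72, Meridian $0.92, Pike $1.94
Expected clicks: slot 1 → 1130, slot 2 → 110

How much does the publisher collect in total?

Total revenue: $8700.50

Sorting advertisers: $8.72 (Ember) > $7.39 (Helix) > $3.18 (Larkspur) > …
Slot 1: Ember pays $7.39 × 1130 = $8350.70
Slot 2: Helix pays $3.18 × 110 = $349.80
Total = $8700.50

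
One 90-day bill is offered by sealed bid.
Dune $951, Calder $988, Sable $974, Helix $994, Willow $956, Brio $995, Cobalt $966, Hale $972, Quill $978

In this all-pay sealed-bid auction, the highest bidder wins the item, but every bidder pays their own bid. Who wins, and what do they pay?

Brio pays $995

All-pay sealed-bid auction: the highest bidder wins the item, but every bidder pays their own bid.
Bids in order: 995 (Brio) > 994 (Helix) > 988 (Calder) > 978 (Quill) > 974 (Sable) > 972 (Hale) > …
Brio is highest and takes the item; every bidder forfeits their bid.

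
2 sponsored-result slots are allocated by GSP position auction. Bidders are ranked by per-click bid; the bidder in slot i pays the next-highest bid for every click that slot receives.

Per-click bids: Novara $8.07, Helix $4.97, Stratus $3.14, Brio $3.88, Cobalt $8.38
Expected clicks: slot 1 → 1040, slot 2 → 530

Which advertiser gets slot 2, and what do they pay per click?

Per-click bids in order: $8.38 (Cobalt) > $8.07 (Novara) > $4.97 (Helix) > …
Slot 2 goes to the second-ranked bidder, Novara, who pays the next bid down: $4.97/click.

Novara; $4.97 per click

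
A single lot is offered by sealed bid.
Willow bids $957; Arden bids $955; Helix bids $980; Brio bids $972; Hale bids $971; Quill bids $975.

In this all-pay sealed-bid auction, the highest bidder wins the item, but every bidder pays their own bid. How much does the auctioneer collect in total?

Bids in order: 980 (Helix) > 975 (Quill) > 972 (Brio) > 971 (Hale) > 957 (Willow) > 955 (Arden)
Helix wins with the top bid; all bids are sunk regardless.
Every bidder forfeits their bid regardless of winning.
Revenue = 957 + 955 + 980 + 972 + 971 + 975 = $5,810.

Total revenue: $5,810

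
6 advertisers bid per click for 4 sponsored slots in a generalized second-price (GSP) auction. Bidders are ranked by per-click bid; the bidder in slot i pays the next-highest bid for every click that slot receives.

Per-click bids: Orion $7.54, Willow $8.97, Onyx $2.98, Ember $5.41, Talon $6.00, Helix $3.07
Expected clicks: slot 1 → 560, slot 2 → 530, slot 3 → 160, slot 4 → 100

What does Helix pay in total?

Per-click bids in order: $8.97 (Willow) > $7.54 (Orion) > $6.00 (Talon) > $5.41 (Ember) > $3.07 (Helix) > …
Helix ranks below slot 4 → no slot, pays nothing.

Helix pays $0.00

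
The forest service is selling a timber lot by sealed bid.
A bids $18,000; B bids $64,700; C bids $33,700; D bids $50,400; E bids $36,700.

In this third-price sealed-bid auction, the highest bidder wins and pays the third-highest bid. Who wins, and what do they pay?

Rule: the highest bidder wins and pays the third-highest bid.
Bids ranked: 64,700 (B) > 50,400 (D) > 36,700 (E) > 33,700 (C) > 18,000 (A)
B wins; payment is bid #3 in the ranking = $36,700.

B pays $36,700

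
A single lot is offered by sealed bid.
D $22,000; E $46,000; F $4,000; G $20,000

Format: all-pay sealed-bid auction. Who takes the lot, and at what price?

Bids ranked: 46,000 (E) > 22,000 (D) > 20,000 (G) > 4,000 (F)
E is highest and takes the item; every bidder forfeits their bid.

E pays $46,000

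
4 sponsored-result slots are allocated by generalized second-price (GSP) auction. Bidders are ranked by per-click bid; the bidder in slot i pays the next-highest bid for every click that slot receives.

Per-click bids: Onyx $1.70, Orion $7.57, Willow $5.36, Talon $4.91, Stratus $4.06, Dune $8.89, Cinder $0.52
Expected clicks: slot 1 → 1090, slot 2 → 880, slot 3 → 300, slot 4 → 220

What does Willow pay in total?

Willow pays $1473.00

Ranked by bid: $8.89 (Dune) > $7.57 (Orion) > $5.36 (Willow) > $4.91 (Talon) > $4.06 (Stratus) > …
Willow holds slot 3 → pays next bid $4.91 × 300 clicks = $1473.00.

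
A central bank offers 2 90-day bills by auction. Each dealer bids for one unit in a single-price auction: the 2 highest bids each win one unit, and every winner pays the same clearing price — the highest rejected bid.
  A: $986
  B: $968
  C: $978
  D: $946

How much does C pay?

Sorting: 986 (A), 978 (C), 968 (B), 946 (D)
The 2 highest are A, C.
First losing bid is B's $968, which sets the uniform price.
C wins → pays $968.

C pays $968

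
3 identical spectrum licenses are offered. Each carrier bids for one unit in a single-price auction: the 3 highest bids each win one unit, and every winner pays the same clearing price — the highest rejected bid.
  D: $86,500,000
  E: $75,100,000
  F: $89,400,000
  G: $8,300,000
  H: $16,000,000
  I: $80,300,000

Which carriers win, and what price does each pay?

F, D, I; each pays $75,100,000

Ordering the bids: 89,400,000 (F), 86,500,000 (D), 80,300,000 (I), 75,100,000 (E), 16,000,000 (H), …
Winners (3 units): F, D, I.
Highest unsuccessful bid: $75,100,000 → clearing price.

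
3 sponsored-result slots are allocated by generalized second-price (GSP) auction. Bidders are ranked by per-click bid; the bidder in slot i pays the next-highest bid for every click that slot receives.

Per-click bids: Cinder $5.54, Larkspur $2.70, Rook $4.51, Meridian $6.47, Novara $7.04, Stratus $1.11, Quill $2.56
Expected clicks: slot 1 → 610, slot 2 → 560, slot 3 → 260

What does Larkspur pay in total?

Larkspur pays $0.00

Sorting advertisers: $7.04 (Novara) > $6.47 (Meridian) > $5.54 (Cinder) > $4.51 (Rook) > …
Larkspur ranks below slot 3 → no slot, pays nothing.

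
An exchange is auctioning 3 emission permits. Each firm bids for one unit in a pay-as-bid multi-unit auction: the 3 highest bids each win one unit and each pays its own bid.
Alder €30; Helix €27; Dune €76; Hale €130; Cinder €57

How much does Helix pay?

Helix pays €0

Bids ranked high→low: 130 (Hale), 76 (Dune), 57 (Cinder), 30 (Alder), 27 (Helix)
Winners (3 units): Hale, Dune, Cinder.
Helix does not win → €0.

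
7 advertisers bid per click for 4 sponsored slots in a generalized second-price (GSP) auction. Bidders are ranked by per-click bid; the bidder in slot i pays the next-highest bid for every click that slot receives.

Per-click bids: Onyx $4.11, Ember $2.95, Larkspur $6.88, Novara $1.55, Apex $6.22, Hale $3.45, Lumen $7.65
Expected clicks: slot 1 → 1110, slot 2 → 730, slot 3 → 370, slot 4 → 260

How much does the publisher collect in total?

Total revenue: $14595.10

Sorting advertisers: $7.65 (Lumen) > $6.88 (Larkspur) > $6.22 (Apex) > $4.11 (Onyx) > $3.45 (Hale) > …
Slot 1: Lumen pays $6.88 × 1110 = $7636.80
Slot 2: Larkspur pays $6.22 × 730 = $4540.60
Slot 3: Apex pays $4.11 × 370 = $1520.70
Slot 4: Onyx pays $3.45 × 260 = $897.00
Total = $14595.10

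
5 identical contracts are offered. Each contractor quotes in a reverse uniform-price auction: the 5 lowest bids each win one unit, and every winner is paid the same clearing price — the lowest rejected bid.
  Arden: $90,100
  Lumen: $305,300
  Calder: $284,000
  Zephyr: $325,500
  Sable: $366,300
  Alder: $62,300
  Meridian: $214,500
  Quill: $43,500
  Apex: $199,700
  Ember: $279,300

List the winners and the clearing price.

Quill, Alder, Arden, Apex, Meridian; each is paid $279,300

Bids ranked low→high: 43,500 (Quill), 62,300 (Alder), 90,100 (Arden), 199,700 (Apex), 214,500 (Meridian), 279,300 (Ember), 284,000 (Calder), …
Winners (5 units): Quill, Alder, Arden, Apex, Meridian.
Lowest unsuccessful bid: $279,300 → clearing price.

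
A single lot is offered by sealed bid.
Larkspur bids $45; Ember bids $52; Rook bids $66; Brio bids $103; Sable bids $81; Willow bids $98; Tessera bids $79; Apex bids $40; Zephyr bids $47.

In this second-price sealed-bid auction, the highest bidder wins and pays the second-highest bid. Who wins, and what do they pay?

Bids ranked: 103 (Brio) > 98 (Willow) > 81 (Sable) > 79 (Tessera) > 66 (Rook) > 52 (Ember) > …
Brio wins with the highest bid; price is set by the runner-up at $98.

Brio pays $98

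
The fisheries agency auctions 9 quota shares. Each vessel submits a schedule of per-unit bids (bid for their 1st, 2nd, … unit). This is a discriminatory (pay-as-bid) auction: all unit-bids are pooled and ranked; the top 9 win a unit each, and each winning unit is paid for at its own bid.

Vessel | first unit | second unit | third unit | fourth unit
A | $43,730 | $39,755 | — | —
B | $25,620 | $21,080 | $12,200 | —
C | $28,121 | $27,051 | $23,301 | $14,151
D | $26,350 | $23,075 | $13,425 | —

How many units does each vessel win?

Merging the schedules and taking the best 9: 43,730 (A-1), 39,755 (A-2), 28,121 (C-1), 27,051 (C-2), 26,350 (D-1), 25,620 (B-1), 23,301 (C-3), 23,075 (D-2), 21,080 (B-2)
Next rejected bid: $14,151 (not a price — pay-as-bid).
Allocation: A 2, B 2, C 3, D 2.

A 2, B 2, C 3, D 2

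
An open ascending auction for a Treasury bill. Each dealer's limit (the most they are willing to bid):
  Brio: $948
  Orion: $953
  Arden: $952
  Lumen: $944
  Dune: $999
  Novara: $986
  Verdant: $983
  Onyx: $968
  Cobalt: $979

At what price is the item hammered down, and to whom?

Limits ranked: 999 (Dune) > 986 (Novara) > 983 (Verdant) > 979 (Cobalt) > 968 (Onyx) > 953 (Orion) > …
Bidding ends when Novara exits at $986; Dune takes it.

Dune wins at $986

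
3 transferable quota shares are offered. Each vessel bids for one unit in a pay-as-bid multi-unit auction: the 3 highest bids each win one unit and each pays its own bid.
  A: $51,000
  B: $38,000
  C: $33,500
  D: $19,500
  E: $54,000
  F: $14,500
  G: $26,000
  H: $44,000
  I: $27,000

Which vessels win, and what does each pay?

E $54,000, A $51,000, H $44,000

Ordering the bids: 54,000 (E), 51,000 (A), 44,000 (H), 38,000 (B), 33,500 (C), …
Top 3: E, A, H.
Each winner pays its own bid: E $54,000, A $51,000, H $44,000.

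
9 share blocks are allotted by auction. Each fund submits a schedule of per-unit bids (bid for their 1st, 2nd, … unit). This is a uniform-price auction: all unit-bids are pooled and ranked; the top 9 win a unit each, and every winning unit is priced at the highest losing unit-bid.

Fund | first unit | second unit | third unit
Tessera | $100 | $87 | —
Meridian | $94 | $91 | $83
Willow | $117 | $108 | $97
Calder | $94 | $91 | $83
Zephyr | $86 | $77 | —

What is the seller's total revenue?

Total revenue: $774

Merging the schedules and taking the best 9: 117 (Willow-1), 108 (Willow-2), 100 (Tessera-1), 97 (Willow-3), 94 (Meridian-1), 94 (Calder-1), 91 (Meridian-2), 91 (Calder-2), 87 (Tessera-2)
The (k+1)-th unit-bid is $86.
Allocation: Calder 2, Meridian 2, Tessera 2, Willow 3. Every unit priced at $86.
Revenue = 9 × 86 = $774.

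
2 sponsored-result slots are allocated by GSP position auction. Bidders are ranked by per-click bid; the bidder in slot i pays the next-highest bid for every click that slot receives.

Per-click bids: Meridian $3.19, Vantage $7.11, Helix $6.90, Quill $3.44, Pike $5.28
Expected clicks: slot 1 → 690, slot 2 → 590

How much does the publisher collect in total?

Total revenue: $7876.20

Per-click bids in order: $7.11 (Vantage) > $6.90 (Helix) > $5.28 (Pike) > …
Slot 1: Vantage pays $6.90 × 690 = $4761.00
Slot 2: Helix pays $5.28 × 590 = $3115.20
Total = $7876.20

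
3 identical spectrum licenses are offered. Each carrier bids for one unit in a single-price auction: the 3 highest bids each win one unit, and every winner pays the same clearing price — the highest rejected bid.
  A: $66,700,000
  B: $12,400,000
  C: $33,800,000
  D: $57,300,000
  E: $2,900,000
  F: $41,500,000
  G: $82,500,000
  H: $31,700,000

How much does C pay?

C pays $0

Ordering the bids: 82,500,000 (G), 66,700,000 (A), 57,300,000 (D), 41,500,000 (F), 33,800,000 (C), …
Winners (3 units): G, A, D.
First losing bid is F's $41,500,000, which sets the uniform price.
C does not win → pays $0.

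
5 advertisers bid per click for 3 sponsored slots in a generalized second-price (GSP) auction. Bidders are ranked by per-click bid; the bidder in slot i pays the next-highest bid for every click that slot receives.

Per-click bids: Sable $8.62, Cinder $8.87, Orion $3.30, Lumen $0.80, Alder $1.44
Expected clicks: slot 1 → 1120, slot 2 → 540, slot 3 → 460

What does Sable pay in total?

Ranked by bid: $8.87 (Cinder) > $8.62 (Sable) > $3.30 (Orion) > $1.44 (Alder) > …
Sable holds slot 2 → pays next bid $3.30 × 540 clicks = $1782.00.

Sable pays $1782.00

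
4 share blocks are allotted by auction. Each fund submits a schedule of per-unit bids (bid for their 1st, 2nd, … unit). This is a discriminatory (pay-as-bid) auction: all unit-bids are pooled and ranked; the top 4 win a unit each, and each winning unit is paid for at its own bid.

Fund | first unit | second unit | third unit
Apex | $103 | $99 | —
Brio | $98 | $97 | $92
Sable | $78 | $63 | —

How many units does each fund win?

Pooled unit-bids ranked (top 4): 103 (Apex-1), 99 (Apex-2), 98 (Brio-1), 97 (Brio-2)
Next rejected bid: $92 (not a price — pay-as-bid).
Allocation: Apex 2, Brio 2.

Apex 2, Brio 2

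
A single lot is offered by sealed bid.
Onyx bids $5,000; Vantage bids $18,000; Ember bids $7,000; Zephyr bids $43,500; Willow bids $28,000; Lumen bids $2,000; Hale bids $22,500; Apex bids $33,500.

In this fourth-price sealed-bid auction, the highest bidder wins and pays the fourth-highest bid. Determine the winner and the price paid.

Zephyr pays $22,500

Sorting bids: 43,500 (Zephyr) > 33,500 (Apex) > 28,000 (Willow) > 22,500 (Hale) > 18,000 (Vantage) > 7,000 (Ember) > …
Zephyr wins; payment is bid #4 in the ranking = $22,500.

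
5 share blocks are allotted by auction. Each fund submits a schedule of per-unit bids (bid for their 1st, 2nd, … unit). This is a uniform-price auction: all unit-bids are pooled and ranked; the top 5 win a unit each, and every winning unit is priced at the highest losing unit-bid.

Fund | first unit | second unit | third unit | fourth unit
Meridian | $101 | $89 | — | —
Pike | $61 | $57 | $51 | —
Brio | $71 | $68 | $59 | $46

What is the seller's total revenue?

Total revenue: $295

Pooled unit-bids ranked (top 5): 101 (Meridian-1), 89 (Meridian-2), 71 (Brio-1), 68 (Brio-2), 61 (Pike-1)
First bid not allocated: $59.
Allocation: Brio 2, Meridian 2, Pike 1. Every unit priced at $59.
Revenue = 5 × 59 = $295.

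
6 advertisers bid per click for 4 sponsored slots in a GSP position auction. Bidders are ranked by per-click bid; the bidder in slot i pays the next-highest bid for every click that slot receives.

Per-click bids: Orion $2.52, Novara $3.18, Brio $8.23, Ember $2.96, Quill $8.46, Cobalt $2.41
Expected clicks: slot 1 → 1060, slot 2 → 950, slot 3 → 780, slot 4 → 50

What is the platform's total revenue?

Per-click bids in order: $8.46 (Quill) > $8.23 (Brio) > $3.18 (Novara) > $2.96 (Ember) > $2.52 (Orion) > …
Slot 1: Quill pays $8.23 × 1060 = $8723.80
Slot 2: Brio pays $3.18 × 950 = $3021.00
Slot 3: Novara pays $2.96 × 780 = $2308.80
Slot 4: Ember pays $2.52 × 50 = $126.00
Total = $14179.60

Total revenue: $14179.60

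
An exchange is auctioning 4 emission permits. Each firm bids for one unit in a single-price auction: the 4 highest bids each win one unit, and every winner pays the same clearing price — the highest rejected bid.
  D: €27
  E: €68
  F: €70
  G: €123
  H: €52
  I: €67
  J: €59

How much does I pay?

Bids ranked high→low: 123 (G), 70 (F), 68 (E), 67 (I), 59 (J), 52 (H), …
Winners (4 units): G, F, E, I.
Highest unsuccessful bid: €59 → clearing price.
I wins → pays €59.

I pays €59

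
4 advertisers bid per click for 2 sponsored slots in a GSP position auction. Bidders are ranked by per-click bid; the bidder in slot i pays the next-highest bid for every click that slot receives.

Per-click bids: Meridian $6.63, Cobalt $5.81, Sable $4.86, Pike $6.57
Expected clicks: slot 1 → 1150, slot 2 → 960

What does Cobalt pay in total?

Cobalt pays $0.00

Per-click bids in order: $6.63 (Meridian) > $6.57 (Pike) > $5.81 (Cobalt) > …
Cobalt ranks below slot 2 → no slot, pays nothing.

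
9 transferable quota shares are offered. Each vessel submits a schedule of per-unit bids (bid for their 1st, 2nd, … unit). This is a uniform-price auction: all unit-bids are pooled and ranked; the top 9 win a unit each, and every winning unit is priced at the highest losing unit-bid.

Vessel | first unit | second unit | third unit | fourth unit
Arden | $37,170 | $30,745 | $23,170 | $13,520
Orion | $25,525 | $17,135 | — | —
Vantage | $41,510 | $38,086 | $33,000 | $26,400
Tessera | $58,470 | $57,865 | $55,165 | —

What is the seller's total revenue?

Merging the schedules and taking the best 9: 58,470 (Tessera-1), 57,865 (Tessera-2), 55,165 (Tessera-3), 41,510 (Vantage-1), 38,086 (Vantage-2), 37,170 (Arden-1), 33,000 (Vantage-3), 30,745 (Arden-2), 26,400 (Vantage-4)
The (k+1)-th unit-bid is $25,525.
Allocation: Arden 2, Tessera 3, Vantage 4. Every unit priced at $25,525.
Revenue = 9 × 25,525 = $229,725.

Total revenue: $229,725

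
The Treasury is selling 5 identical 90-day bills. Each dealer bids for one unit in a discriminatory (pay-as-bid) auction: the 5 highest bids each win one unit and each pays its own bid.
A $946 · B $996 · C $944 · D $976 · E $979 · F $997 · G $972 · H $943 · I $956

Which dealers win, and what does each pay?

Sorting: 997 (F), 996 (B), 979 (E), 976 (D), 972 (G), 956 (I), 946 (A), …
Top 5: F, B, E, D, G.
Each winner pays its own bid: F $997, B $996, E $979, D $976, G $972.

F $997, B $996, E $979, D $976, G $972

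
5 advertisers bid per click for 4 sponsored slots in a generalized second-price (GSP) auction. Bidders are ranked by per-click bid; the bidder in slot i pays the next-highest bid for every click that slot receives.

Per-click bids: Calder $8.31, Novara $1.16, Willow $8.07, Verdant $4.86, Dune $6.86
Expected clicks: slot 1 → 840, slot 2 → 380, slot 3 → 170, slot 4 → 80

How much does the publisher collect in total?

Sorting advertisers: $8.31 (Calder) > $8.07 (Willow) > $6.86 (Dune) > $4.86 (Verdant) > $1.16 (Novara)
Slot 1: Calder pays $8.07 × 840 = $6778.80
Slot 2: Willow pays $6.86 × 380 = $2606.80
Slot 3: Dune pays $4.86 × 170 = $826.20
Slot 4: Verdant pays $1.16 × 80 = $92.80
Total = $10304.60

Total revenue: $10304.60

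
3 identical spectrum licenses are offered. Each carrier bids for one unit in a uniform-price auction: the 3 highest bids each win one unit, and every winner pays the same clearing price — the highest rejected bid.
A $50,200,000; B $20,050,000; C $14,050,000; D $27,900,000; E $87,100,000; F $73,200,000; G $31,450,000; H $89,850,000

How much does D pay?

D pays $0

Bids ranked high→low: 89,850,000 (H), 87,100,000 (E), 73,200,000 (F), 50,200,000 (A), 31,450,000 (G), …
Winners (3 units): H, E, F.
First losing bid is A's $50,200,000, which sets the uniform price.
D does not win → pays $0.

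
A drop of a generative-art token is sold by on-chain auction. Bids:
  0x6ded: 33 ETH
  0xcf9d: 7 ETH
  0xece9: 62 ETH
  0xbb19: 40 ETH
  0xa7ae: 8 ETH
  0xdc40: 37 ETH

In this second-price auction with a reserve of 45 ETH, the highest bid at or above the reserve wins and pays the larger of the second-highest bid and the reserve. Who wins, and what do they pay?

0xece9 pays 45 ETH

Sorting bids: 62 (0xece9) > 40 (0xbb19) > 37 (0xdc40) > 33 (0x6ded) > 8 (0xa7ae) > 7 (0xcf9d)
0xece9 has the top bid at or above the reserve (62 ETH).
max(second-highest 40 ETH, reserve 45 ETH) = 45 ETH.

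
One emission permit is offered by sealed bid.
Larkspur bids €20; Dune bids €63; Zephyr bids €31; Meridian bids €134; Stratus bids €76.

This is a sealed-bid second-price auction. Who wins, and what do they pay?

Sealed-bid second-price auction: the highest bidder wins and pays the second-highest bid.
Bids in order: 134 (Meridian) > 76 (Stratus) > 63 (Dune) > 31 (Zephyr) > 20 (Larkspur)
Second-price: Meridian pays Stratus's bid of €76.

Meridian pays €76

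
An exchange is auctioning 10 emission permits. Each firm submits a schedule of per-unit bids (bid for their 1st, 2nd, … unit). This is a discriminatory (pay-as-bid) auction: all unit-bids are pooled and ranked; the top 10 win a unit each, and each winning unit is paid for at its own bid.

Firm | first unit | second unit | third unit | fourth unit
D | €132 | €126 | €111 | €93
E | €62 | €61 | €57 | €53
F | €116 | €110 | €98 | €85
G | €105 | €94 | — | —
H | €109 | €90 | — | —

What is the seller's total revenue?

Total revenue: €1,094

Pooled unit-bids ranked (top 10): 132 (D-1), 126 (D-2), 116 (F-1), 111 (D-3), 110 (F-2), 109 (H-1), 105 (G-1), 98 (F-3), 94 (G-2), 93 (D-4)
Next rejected bid: €90 (not a price — pay-as-bid).
Each winning unit pays its own bid.
Revenue = 132 + 126 + 116 + 111 + 110 + 109 + 105 + 98 + 94 + 93 = €1,094.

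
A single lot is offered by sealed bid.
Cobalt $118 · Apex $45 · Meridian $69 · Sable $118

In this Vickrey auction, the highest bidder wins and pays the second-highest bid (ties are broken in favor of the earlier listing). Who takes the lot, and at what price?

Bids in order: 118 (Cobalt) > 118 (Sable) > 69 (Meridian) > 45 (Apex)
Tie at $118 → Cobalt wins by tie-break.
Cobalt is highest; pays the second-highest bid, $118.

Cobalt pays $118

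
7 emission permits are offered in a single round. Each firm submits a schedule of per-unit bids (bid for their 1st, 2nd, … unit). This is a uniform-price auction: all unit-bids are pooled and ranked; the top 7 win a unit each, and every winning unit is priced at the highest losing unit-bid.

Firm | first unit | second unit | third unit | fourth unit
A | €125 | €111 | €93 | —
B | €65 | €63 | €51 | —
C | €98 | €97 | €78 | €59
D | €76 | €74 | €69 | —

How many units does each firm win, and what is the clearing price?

All unit-bids, highest first — top 7: 125 (A-1), 111 (A-2), 98 (C-1), 97 (C-2), 93 (A-3), 78 (C-3), 76 (D-1)
First bid not allocated: €74.
Allocation: A 3, C 3, D 1.

A 3, C 3, D 1; clearing price €74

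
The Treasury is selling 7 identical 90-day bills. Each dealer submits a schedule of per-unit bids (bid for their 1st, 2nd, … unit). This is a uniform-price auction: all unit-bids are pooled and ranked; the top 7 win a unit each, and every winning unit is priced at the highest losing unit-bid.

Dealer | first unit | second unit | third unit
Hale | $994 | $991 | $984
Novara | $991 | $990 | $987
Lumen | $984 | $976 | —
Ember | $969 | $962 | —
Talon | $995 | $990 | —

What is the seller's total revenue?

Total revenue: $6,888

All unit-bids, highest first — top 7: 995 (Talon-1), 994 (Hale-1), 991 (Hale-2), 991 (Novara-1), 990 (Novara-2), 990 (Talon-2), 987 (Novara-3)
Highest rejected unit-bid = $984.
Allocation: Hale 2, Novara 3, Talon 2. Every unit priced at $984.
Revenue = 7 × 984 = $6,888.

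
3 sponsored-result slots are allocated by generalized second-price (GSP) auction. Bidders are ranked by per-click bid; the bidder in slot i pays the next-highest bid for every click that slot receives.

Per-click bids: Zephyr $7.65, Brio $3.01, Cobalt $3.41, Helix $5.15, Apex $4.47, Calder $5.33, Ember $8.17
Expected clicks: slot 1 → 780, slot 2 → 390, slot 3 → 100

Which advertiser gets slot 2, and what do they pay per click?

Ranked by bid: $8.17 (Ember) > $7.65 (Zephyr) > $5.33 (Calder) > $5.15 (Helix) > …
Slot 2 goes to the second-ranked bidder, Zephyr, who pays the next bid down: $5.33/click.

Zephyr; $5.33 per click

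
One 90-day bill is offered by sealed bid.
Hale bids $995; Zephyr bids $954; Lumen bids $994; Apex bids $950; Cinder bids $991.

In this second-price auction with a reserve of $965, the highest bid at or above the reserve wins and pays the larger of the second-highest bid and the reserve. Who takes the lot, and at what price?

Hale pays $994

Bids ranked: 995 (Hale) > 994 (Lumen) > 991 (Cinder) > 954 (Zephyr) > 950 (Apex)
Hale has the top bid at or above the reserve ($995).
max(second-highest $994, reserve $965) = $994; the reserve does not bind.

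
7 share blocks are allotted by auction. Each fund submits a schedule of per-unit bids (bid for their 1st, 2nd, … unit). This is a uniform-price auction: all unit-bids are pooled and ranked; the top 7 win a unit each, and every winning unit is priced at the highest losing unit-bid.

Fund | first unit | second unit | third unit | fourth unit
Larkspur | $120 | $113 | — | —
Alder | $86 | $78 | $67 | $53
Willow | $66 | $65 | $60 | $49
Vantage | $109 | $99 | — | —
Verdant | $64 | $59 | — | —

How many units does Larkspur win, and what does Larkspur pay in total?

Larkspur: 2 units, pays $132

All unit-bids, highest first — top 7: 120 (Larkspur-1), 113 (Larkspur-2), 109 (Vantage-1), 99 (Vantage-2), 86 (Alder-1), 78 (Alder-2), 67 (Alder-3)
Highest rejected unit-bid = $66.
Larkspur wins 2 unit(s) at $66 each.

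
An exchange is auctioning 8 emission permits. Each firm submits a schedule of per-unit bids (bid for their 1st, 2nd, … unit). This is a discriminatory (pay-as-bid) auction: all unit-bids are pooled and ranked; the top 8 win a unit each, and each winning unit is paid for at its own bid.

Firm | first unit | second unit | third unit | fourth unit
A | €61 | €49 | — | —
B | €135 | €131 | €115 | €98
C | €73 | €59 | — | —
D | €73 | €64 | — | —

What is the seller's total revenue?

Pooled unit-bids ranked (top 8): 135 (B-1), 131 (B-2), 115 (B-3), 98 (B-4), 73 (C-1), 73 (D-1), 64 (D-2), 61 (A-1)
Next rejected bid: €59 (not a price — pay-as-bid).
Each winning unit pays its own bid.
Revenue = 135 + 131 + 115 + 98 + 73 + 73 + 64 + 61 = €750.

Total revenue: €750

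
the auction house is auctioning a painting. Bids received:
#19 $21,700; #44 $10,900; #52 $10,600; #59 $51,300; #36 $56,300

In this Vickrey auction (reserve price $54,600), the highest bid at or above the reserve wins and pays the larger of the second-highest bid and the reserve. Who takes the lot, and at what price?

Sorting bids: 56,300 (#36) > 51,300 (#59) > 21,700 (#19) > 10,900 (#44) > 10,600 (#52)
Highest eligible bid: #36 at $56,300.
Second-highest bid $51,300 is below the reserve $54,600, so the reserve binds → payment $54,600.

#36 pays $54,600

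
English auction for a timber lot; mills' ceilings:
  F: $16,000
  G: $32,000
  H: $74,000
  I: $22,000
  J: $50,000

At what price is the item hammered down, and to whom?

H wins at $50,000

Limits ranked: 74,000 (H) > 50,000 (J) > 32,000 (G) > 22,000 (I) > 16,000 (F)
J is the last rival to drop out, at $50,000; H remains and wins at that price.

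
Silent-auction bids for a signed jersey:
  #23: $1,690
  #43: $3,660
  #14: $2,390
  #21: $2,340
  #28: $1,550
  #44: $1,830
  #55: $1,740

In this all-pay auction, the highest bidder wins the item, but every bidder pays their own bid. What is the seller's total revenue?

All-pay auction: the highest bidder wins the item, but every bidder pays their own bid.
Bids in order: 3,660 (#43) > 2,390 (#14) > 2,340 (#21) > 1,830 (#44) > 1,740 (#55) > 1,690 (#23) > …
Every bidder forfeits their bid regardless of winning.
Revenue = 1,690 + 3,660 + 2,390 + 2,340 + 1,550 + 1,830 + 1,740 = $15,200.

Total revenue: $15,200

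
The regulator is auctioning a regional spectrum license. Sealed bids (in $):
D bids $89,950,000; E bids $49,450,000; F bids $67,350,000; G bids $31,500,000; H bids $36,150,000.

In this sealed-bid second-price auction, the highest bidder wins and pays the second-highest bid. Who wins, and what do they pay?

D pays $67,350,000

Bids in order: 89,950,000 (D) > 67,350,000 (F) > 49,450,000 (E) > 36,150,000 (H) > 31,500,000 (G)
D is highest; pays the second-highest bid, $67,350,000.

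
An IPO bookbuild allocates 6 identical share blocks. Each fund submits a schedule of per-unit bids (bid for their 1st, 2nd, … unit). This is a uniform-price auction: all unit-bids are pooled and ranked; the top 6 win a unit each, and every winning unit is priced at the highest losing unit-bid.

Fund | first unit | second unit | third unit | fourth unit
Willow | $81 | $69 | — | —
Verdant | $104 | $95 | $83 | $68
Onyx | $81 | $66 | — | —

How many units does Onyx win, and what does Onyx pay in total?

Merging the schedules and taking the best 6: 104 (Verdant-1), 95 (Verdant-2), 83 (Verdant-3), 81 (Willow-1), 81 (Onyx-1), 69 (Willow-2)
First bid not allocated: $68.
Onyx wins 1 unit(s) at $68 each.

Onyx: 1 unit, pays $68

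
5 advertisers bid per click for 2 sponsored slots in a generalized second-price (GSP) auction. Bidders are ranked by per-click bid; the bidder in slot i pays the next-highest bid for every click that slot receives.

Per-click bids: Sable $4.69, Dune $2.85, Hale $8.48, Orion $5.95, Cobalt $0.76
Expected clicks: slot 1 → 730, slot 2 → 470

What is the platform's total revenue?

Ranked by bid: $8.48 (Hale) > $5.95 (Orion) > $4.69 (Sable) > …
Slot 1: Hale pays $5.95 × 730 = $4343.50
Slot 2: Orion pays $4.69 × 470 = $2204.30
Total = $6547.80

Total revenue: $6547.80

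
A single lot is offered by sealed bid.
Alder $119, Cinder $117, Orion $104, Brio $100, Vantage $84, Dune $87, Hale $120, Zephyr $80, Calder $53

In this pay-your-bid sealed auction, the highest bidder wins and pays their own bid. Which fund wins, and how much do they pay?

Hale pays $120

Pay-your-bid sealed auction: the highest bidder wins and pays their own bid.
Bids ranked: 120 (Hale) > 119 (Alder) > 117 (Cinder) > 104 (Orion) > 100 (Brio) > 87 (Dune) > …
First-price: Hale pays what they bid, $120.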